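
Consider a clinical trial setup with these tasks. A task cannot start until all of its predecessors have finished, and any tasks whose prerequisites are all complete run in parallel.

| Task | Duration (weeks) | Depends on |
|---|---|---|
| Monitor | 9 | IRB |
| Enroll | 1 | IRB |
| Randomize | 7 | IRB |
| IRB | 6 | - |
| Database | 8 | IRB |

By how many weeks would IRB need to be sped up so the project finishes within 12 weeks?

Current finish: 15 weeks; target: 12.
IRB is on every critical path, so each week cut from IRB cuts the finish by one (this holds down to a finish of 10).
Need 15 − 12 = 3 weeks off IRB → IRB becomes 3 weeks, finish becomes 12.

3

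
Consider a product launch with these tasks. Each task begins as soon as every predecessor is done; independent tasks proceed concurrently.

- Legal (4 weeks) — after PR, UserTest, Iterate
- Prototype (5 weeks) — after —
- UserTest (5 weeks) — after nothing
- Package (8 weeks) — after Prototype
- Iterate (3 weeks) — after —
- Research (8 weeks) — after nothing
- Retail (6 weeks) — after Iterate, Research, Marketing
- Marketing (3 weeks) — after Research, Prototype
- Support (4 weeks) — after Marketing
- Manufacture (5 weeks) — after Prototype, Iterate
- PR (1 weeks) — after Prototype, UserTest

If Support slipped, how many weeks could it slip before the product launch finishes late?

Critical path: Research→Marketing→Retail = 8+3+6 = 17, so the finish is 17 weeks.
Support finishes as early as 15 and must finish by 17.
Slack of Support = 13 − 11 = 2 weeks.

2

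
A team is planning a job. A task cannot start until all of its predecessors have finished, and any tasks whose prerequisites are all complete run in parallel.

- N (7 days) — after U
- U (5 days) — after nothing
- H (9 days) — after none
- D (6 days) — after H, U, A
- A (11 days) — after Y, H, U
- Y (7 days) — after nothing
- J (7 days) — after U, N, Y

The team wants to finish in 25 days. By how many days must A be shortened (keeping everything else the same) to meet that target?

1

Current finish: 26 days; target: 25.
A is on every critical path, so each day cut from A cuts the finish by one (this holds down to a finish of 19).
Need 26 − 25 = 1 day off A → A becomes 10 days, finish becomes 25.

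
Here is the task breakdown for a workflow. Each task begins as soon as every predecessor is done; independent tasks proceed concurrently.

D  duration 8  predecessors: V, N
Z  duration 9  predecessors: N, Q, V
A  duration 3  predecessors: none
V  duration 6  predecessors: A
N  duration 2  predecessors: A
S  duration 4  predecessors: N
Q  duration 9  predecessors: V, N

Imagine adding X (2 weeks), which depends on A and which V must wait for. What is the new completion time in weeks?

29

Originally the job takes 27 weeks.
With X inserted, V now waits for max(A, X).
New critical path: A→X→V→Q→Z = 3+2+6+9+9 = 29 ⇒ 29 weeks.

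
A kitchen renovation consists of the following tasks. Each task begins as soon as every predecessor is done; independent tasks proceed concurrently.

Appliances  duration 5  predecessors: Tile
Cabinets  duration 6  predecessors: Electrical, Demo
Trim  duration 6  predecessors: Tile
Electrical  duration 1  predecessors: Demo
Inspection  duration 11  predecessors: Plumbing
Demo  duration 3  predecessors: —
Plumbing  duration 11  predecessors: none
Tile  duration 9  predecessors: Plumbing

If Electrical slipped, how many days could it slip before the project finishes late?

16

Critical path: Plumbing→Tile→Trim = 11+9+6 = 26, so the finish is 26 days.
Longest path through Electrical: 10 days (earliest finish 4, latest finish 20).
Float = 26 − 10 = 16.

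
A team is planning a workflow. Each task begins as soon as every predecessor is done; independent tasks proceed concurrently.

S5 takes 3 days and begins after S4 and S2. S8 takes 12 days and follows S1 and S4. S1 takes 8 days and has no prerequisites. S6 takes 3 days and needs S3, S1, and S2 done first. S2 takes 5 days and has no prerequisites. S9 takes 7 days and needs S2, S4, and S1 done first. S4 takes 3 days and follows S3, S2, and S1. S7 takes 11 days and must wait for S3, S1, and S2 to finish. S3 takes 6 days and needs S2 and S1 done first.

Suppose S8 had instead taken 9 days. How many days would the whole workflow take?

The binding path is S1→S3→S4→S8 = 8+6+3+12 = 29; finish at 29 days.
S8 lies on that path, so at 9 days the path becomes 26 days.
The critical path is still S1→S3→S4→S8; finish is now 26 days.

26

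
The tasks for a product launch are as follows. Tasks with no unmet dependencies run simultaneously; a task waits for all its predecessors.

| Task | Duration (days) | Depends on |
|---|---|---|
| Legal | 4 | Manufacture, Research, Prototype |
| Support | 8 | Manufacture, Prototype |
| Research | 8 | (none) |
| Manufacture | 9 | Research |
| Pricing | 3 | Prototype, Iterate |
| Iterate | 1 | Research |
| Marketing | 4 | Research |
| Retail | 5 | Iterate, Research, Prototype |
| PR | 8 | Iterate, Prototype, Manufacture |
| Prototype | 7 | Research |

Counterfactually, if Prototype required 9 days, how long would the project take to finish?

As given, the longest chain is Research→Manufacture→PR = 8+9+8 = 25, so the finish is 25 days.
The longest path through Prototype is only 23 days, so Prototype has float 2.
The binding chain switches to Research→Prototype→PR = 8+9+8 = 25; finish 25 days.

25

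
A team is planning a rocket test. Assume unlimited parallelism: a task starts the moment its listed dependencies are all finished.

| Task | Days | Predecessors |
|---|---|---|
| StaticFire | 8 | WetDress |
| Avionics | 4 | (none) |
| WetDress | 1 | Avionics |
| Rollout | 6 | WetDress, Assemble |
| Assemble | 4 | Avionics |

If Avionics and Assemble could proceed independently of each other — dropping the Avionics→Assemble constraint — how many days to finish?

With the dependency in place, Avionics→Assemble→Rollout = 4+4+6 = 14 sets the finish at 14 days.
Without Avionics→Assemble, Assemble's earliest start moves from 4 to 0.
The longest chain is now Avionics→WetDress→StaticFire = 4+1+8 = 13, so the project takes 13 days.

13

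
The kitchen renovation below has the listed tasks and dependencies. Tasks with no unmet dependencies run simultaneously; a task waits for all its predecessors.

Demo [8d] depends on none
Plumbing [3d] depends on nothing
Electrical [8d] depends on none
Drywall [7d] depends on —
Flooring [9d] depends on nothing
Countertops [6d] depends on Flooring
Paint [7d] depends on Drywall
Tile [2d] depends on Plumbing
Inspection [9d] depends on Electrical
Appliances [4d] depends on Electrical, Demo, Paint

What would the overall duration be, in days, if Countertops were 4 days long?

18

As given, the longest chain is Drywall→Paint→Appliances = 7+7+4 = 18, so the finish is 18 days.
The longest path through Countertops is only 15 days, so Countertops has float 3.
That remains the longest chain; total 18 days.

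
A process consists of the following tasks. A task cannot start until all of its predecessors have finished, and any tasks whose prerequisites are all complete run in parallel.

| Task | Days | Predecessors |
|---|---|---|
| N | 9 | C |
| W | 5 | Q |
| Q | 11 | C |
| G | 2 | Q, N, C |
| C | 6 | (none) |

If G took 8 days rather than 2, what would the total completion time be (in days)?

25

Critical path before the change: C→Q→W = 6+11+5 = 22 giving 22 days.
G is off the critical path — its longest chain is 19 days, giving 3 of slack.
Now C→Q→G = 6+11+8 = 25 is longest, so the finish becomes 25 days.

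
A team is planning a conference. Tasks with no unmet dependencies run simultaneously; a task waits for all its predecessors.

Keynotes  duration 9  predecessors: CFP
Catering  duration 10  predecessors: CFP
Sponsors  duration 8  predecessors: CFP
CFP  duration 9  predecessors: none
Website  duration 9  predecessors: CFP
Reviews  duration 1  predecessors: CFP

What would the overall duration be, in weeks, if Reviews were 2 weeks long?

19

As given, the longest chain is CFP→Catering = 9+10 = 19, so the finish is 19 weeks.
Reviews has 9 weeks of float (longest path through it is 10).
The critical path is still CFP→Catering; finish is now 19 weeks.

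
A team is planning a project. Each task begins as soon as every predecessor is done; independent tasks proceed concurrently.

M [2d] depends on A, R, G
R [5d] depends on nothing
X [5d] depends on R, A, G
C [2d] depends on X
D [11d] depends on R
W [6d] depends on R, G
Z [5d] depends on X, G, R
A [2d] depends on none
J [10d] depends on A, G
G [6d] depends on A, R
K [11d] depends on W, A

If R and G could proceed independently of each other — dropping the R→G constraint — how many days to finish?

Before: longest chain R→G→W→K = 5+6+6+11 = 28, finish 28.
Without R→G, G's earliest start moves from 5 to 2.
New critical path: A→G→W→K = 2+6+6+11 = 25 ⇒ 25 days.

25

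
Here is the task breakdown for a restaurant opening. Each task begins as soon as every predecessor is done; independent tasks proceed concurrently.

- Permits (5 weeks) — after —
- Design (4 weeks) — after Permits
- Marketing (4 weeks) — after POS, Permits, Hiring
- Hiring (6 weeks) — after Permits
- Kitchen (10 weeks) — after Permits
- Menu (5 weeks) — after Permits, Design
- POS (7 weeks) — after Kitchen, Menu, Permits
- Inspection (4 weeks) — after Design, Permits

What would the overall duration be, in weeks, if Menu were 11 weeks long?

31

Actual critical path: Permits→Kitchen→POS→Marketing = 5+10+7+4 = 26 ⇒ 26 weeks.
Menu is off the critical path — its longest chain is 25 weeks, giving 1 of slack.
New critical path: Permits→Design→Menu→POS→Marketing = 5+4+11+7+4 = 31 ⇒ 31 weeks.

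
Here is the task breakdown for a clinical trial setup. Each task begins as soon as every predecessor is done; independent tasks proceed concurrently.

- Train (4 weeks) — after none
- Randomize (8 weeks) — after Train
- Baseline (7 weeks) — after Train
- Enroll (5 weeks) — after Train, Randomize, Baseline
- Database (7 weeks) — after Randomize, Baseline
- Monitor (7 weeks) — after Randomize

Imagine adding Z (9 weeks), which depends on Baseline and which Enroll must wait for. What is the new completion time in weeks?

25

Originally the clinical trial setup takes 19 weeks.
With Z inserted, Enroll now waits for max(Train, Randomize, Baseline, Z).
New critical path: Train→Baseline→Z→Enroll = 4+7+9+5 = 25 ⇒ 25 weeks.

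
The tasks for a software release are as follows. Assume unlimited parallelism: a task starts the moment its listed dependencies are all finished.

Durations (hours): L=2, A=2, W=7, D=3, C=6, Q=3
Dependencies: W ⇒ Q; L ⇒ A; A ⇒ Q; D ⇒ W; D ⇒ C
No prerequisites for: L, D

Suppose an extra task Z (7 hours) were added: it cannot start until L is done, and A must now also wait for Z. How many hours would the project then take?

Originally the project takes 13 hours.
With Z inserted, A now waits for max(L, Z).
New critical path: L→Z→A→Q = 2+7+2+3 = 14 ⇒ 14 hours.

14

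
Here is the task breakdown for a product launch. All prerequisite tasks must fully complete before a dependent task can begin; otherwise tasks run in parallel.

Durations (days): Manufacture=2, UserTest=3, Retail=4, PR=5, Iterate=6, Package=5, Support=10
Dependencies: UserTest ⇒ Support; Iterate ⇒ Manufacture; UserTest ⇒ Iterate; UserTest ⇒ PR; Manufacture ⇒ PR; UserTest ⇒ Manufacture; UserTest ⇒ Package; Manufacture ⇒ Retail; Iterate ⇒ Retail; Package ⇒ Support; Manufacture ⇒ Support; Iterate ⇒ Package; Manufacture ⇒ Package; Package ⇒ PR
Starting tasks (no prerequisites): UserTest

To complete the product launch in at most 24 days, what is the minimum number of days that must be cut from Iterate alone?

2

Current finish: 26 days; target: 24.
Iterate is on every critical path, so each day cut from Iterate cuts the finish by one (this holds down to a finish of 21).
Need 26 − 24 = 2 days off Iterate → Iterate becomes 4 days, finish becomes 24.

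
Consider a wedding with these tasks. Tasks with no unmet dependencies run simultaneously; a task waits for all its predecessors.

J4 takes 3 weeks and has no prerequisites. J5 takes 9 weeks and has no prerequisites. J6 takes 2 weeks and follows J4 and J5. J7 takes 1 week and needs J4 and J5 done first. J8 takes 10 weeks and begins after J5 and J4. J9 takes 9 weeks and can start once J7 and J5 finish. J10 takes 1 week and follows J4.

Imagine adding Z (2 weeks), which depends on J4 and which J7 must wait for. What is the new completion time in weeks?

Originally the plan takes 19 weeks.
With Z inserted, J7 now waits for max(J4, J5, Z).
New critical path: J5→J7→J9 = 9+1+9 = 19 ⇒ 19 weeks.

19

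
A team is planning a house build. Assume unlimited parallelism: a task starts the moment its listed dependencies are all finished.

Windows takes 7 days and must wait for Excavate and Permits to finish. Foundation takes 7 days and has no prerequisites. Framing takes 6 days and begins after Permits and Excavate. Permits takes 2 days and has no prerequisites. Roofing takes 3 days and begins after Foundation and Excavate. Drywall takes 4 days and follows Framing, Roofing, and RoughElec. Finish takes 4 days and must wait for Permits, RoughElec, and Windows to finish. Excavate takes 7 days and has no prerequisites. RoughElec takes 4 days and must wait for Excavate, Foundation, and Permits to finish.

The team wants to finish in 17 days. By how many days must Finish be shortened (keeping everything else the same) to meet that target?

1

Current finish: 18 days; target: 17.
Finish is on every critical path, so each day cut from Finish cuts the finish by one (this holds down to a finish of 17).
Need 18 − 17 = 1 day off Finish → Finish becomes 3 days, finish becomes 17.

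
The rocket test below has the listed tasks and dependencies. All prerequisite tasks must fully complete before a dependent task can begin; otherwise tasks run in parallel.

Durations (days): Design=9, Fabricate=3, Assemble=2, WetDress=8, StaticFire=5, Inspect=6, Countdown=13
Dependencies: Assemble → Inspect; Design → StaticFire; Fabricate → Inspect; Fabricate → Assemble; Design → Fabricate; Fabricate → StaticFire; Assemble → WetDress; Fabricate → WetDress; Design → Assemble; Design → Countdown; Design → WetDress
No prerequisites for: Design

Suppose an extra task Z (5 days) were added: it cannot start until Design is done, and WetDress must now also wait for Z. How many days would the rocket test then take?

Originally the rocket test takes 22 days.
With Z inserted, WetDress now waits for max(Assemble, Fabricate, Design, Z).
New critical path: Design→Z→WetDress = 9+5+8 = 22 ⇒ 22 days.

22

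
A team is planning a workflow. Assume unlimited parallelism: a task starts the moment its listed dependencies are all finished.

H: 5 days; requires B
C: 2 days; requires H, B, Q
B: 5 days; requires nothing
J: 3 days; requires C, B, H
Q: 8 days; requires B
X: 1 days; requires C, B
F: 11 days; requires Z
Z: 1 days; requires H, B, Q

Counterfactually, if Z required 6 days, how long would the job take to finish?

As given, the longest chain is B→Q→Z→F = 5+8+1+11 = 25, so the finish is 25 days.
Z is on the critical path; changing it to 6 makes that path 30 days.
The critical path is still B→Q→Z→F; finish is now 30 days.

30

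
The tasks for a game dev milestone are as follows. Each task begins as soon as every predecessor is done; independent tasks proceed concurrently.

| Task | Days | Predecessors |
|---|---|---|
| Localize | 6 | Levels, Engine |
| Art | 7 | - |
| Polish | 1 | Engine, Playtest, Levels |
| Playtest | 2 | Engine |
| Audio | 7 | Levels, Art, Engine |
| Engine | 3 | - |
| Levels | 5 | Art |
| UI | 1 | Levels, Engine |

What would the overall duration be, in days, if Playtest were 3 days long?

Actual critical path: Art→Levels→Audio = 7+5+7 = 19 ⇒ 19 days.
The longest path through Playtest is only 6 days, so Playtest has float 13.
That remains the longest chain; total 19 days.

19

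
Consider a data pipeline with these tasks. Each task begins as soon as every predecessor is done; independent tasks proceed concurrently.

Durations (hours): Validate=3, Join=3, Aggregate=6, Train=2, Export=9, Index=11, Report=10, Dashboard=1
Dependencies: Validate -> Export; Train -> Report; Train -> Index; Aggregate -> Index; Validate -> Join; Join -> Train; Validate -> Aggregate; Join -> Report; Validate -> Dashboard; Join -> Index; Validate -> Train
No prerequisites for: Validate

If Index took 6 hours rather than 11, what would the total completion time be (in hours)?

Actual critical path: Validate→Aggregate→Index = 3+6+11 = 20 ⇒ 20 hours.
Since Index is critical, the -5 change carries straight to that chain (now 15 hours).
New critical path: Validate→Join→Train→Report = 3+3+2+10 = 18 ⇒ 18 hours.

18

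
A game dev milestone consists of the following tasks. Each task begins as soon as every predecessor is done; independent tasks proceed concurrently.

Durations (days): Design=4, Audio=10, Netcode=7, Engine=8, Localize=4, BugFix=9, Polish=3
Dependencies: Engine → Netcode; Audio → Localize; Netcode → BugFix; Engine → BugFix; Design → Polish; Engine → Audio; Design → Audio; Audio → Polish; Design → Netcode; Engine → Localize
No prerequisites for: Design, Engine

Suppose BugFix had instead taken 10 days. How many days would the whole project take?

Actual critical path: Engine→Netcode→BugFix = 8+7+9 = 24 ⇒ 24 days.
BugFix is on the critical path; changing it to 10 makes that path 25 days.
That remains the longest chain; total 25 days.

25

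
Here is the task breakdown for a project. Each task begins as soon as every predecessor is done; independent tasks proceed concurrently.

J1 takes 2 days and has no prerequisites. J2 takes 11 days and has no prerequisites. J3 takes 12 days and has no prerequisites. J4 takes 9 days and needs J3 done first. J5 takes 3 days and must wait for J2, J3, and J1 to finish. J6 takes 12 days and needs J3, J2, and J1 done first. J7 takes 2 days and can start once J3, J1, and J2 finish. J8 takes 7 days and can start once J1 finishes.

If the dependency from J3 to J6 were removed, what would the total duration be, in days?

23

Original critical path: J3→J6 = 12+12 = 24 ⇒ 24 days.
Without J3→J6, J6's earliest start moves from 12 to 11.
After: J2→J6 = 11+12 = 23 → 23 days.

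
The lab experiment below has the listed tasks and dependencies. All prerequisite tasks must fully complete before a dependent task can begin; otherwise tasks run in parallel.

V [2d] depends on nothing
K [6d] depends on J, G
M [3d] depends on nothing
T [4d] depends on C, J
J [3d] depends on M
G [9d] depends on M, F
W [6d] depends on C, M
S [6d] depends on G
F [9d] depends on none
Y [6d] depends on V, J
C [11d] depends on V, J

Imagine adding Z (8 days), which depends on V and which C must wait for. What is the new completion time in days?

27

Originally the schedule takes 24 days.
With Z inserted, C now waits for max(V, J, Z).
New critical path: V→Z→C→W = 2+8+11+6 = 27 ⇒ 27 days.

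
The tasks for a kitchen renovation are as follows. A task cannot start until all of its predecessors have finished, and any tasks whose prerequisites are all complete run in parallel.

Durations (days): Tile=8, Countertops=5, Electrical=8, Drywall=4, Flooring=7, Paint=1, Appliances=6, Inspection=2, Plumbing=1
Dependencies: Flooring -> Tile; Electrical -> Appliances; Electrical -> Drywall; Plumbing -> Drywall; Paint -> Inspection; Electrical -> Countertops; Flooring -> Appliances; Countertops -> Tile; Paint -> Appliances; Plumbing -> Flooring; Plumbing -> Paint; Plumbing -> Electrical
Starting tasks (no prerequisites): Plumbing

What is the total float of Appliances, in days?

7

Critical path: Plumbing→Electrical→Countertops→Tile = 1+8+5+8 = 22, so the finish is 22 days.
Appliances finishes as early as 15 and must finish by 22.
Float = 22 − 15 = 7.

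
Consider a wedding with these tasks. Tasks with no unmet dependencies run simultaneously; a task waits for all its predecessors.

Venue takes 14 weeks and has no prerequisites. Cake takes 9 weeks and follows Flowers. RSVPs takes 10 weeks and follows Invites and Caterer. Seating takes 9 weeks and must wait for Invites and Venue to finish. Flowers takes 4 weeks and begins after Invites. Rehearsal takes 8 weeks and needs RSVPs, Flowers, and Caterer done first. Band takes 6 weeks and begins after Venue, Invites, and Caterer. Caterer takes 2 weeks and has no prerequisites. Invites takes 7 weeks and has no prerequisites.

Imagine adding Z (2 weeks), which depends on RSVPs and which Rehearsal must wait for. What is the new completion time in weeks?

Originally the job takes 25 weeks.
With Z inserted, Rehearsal now waits for max(RSVPs, Flowers, Caterer, Z).
New critical path: Invites→RSVPs→Z→Rehearsal = 7+10+2+8 = 27 ⇒ 27 weeks.

27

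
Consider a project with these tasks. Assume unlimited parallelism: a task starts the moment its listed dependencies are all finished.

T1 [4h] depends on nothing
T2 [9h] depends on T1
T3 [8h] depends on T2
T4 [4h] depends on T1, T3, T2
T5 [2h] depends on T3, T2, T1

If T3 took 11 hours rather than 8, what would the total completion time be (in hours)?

28

Baseline: T1→T2→T3→T4 = 4+9+8+4 = 25 → 25 hours.
T3 is on the critical path; changing it to 11 makes that path 28 hours.
No other chain overtakes it, so the finish is 28 hours.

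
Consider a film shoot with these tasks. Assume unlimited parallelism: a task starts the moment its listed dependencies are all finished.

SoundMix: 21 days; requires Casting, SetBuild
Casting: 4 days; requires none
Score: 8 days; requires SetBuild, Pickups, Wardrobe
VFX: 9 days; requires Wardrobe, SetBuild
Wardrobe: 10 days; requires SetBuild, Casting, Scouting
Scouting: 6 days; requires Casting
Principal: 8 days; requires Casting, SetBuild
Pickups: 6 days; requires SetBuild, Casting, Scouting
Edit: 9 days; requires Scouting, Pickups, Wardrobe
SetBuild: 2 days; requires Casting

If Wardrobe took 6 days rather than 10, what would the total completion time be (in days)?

27

Baseline: Casting→Scouting→Wardrobe→VFX = 4+6+10+9 = 29 → 29 days.
Wardrobe lies on that path, so at 6 days the path becomes 25 days.
New critical path: Casting→SetBuild→SoundMix = 4+2+21 = 27 ⇒ 27 days.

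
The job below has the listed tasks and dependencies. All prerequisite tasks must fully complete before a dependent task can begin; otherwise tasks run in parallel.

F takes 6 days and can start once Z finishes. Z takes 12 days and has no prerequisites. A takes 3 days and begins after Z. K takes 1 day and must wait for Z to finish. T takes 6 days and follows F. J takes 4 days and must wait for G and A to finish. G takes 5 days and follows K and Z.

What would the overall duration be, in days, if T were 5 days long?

As given, the longest chain is Z→F→T = 12+6+6 = 24, so the finish is 24 days.
T is on the critical path; changing it to 5 makes that path 23 days.
The critical path is still Z→F→T; finish is now 23 days.

23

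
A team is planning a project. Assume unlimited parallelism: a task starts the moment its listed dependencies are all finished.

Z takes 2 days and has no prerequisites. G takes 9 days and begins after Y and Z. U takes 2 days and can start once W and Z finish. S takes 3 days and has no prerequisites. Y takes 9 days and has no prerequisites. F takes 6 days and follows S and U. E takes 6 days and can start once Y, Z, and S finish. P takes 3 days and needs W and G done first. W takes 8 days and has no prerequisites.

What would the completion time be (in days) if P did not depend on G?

18

Original critical path: Y→G→P = 9+9+3 = 21 ⇒ 21 days.
Without G→P, P's earliest start moves from 18 to 8.
After: Y→G = 9+9 = 18 → 18 days.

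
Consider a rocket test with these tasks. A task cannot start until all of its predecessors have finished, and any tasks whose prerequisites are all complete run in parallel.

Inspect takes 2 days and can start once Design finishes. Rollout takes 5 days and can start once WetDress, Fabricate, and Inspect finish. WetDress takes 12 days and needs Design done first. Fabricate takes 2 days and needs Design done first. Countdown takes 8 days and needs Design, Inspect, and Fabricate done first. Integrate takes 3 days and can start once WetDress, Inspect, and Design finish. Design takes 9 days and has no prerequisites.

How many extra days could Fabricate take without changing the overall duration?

7

Design→WetDress→Rollout = 9+12+5 = 26 sets the makespan at 26 days.
Fabricate finishes as early as 11 and must finish by 18.
Slack of Fabricate = 16 − 9 = 7 days.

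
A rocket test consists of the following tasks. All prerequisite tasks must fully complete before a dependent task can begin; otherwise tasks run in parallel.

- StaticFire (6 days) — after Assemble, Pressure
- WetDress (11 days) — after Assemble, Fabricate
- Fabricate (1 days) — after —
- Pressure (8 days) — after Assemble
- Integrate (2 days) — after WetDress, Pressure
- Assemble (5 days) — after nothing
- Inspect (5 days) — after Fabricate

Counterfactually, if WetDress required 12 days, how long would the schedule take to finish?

19

Critical path before the change: Assemble→Pressure→StaticFire = 5+8+6 = 19 giving 19 days.
WetDress is off the critical path — its longest chain is 18 days, giving 1 of slack.
The critical path is still Assemble→Pressure→StaticFire; finish is now 19 days.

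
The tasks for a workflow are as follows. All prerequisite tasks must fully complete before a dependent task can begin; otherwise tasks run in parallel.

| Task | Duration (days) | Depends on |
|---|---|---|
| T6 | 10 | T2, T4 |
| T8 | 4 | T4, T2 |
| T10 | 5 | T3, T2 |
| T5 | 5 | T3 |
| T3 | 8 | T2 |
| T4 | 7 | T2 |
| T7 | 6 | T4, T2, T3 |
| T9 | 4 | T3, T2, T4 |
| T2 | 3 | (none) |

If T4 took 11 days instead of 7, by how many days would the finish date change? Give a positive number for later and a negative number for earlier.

Critical path before the change: T2→T4→T6 = 3+7+10 = 20 giving 20 days.
T4 is on the critical path; changing it to 11 makes that path 24 days.
No other chain overtakes it, so the finish is 24 days.
Change in finish: 24 − 20 = +4 days.

4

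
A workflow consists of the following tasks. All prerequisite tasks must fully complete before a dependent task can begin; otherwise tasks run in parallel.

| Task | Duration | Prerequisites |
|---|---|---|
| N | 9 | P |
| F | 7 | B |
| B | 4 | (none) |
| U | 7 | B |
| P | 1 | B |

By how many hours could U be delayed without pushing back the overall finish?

The longest chain is B→P→N = 4+1+9 = 14; overall finish 14 hours.
Longest path through U: 11 hours (earliest finish 11, latest finish 14).
So U can slip 14 − 11 = 3 hours.

3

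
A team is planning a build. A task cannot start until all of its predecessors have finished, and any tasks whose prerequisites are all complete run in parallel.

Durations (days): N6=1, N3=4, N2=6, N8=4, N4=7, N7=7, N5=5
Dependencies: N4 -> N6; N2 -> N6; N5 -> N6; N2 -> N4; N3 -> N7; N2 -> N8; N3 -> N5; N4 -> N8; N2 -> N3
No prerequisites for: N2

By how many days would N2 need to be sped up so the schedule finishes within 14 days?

Current finish: 17 days; target: 14.
N2 is on every critical path, so each day cut from N2 cuts the finish by one (this holds down to a finish of 12).
Need 17 − 14 = 3 days off N2 → N2 becomes 3 days, finish becomes 14.

3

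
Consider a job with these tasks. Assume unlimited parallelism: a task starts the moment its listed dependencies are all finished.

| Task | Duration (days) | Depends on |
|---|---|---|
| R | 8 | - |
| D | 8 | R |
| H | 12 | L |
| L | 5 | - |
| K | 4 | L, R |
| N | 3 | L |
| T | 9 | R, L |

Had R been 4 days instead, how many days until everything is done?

17

Actual critical path: R→T = 8+9 = 17 ⇒ 17 days.
R is on the critical path; changing it to 4 makes that path 13 days.
Now L→H = 5+12 = 17 is longest, so the finish becomes 17 days.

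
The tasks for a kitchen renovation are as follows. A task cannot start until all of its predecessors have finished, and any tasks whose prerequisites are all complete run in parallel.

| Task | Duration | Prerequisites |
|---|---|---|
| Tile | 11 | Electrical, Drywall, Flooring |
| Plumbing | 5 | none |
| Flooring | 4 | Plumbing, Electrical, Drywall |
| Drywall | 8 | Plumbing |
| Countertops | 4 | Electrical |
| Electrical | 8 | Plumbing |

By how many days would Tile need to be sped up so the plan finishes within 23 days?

Current finish: 28 days; target: 23.
Tile is on every critical path, so each day cut from Tile cuts the finish by one (this holds down to a finish of 18).
Need 28 − 23 = 5 days off Tile → Tile becomes 6 days, finish becomes 23.

5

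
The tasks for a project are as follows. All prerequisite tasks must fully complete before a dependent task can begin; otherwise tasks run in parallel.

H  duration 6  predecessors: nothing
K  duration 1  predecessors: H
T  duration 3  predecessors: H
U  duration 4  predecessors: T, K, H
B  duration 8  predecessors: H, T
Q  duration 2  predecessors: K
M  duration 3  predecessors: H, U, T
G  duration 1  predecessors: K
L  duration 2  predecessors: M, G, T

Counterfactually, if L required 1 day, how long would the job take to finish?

Critical path before the change: H→T→U→M→L = 6+3+4+3+2 = 18 giving 18 days.
Since L is critical, the -1 change carries straight to that chain (now 17 days).
That remains the longest chain; total 17 days.

17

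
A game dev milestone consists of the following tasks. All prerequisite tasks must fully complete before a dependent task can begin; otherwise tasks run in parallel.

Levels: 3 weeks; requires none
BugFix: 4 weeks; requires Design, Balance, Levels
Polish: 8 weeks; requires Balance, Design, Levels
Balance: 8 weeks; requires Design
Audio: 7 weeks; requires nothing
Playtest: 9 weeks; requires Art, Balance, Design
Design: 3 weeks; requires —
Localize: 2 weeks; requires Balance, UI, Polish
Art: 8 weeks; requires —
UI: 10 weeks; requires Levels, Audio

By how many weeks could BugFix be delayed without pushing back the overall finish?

6

The longest chain is Design→Balance→Polish→Localize = 3+8+8+2 = 21; overall finish 21 weeks.
Longest path through BugFix: 15 weeks (earliest finish 15, latest finish 21).
So BugFix can slip 21 − 15 = 6 weeks.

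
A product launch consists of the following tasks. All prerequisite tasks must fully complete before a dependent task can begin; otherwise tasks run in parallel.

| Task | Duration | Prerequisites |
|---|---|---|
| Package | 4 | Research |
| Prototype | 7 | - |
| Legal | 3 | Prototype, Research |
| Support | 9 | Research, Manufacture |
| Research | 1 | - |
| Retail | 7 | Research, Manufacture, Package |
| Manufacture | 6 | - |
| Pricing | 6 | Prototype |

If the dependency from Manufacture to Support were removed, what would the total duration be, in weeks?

With the dependency in place, Manufacture→Support = 6+9 = 15 sets the finish at 15 weeks.
Without Manufacture→Support, Support's earliest start moves from 6 to 1.
The longest chain is now Prototype→Pricing = 7+6 = 13, so the project takes 13 weeks.

13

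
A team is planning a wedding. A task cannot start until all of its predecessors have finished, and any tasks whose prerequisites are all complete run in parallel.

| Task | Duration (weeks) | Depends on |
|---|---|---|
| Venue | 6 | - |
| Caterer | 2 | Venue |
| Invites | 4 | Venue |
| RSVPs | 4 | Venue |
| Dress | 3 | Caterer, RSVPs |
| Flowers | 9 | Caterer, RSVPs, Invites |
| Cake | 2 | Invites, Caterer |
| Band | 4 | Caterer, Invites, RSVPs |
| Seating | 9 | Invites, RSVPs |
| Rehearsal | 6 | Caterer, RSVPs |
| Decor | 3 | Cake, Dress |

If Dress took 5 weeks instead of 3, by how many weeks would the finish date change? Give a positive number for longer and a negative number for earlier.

The binding path is Venue→Invites→Flowers = 6+4+9 = 19; finish at 19 weeks.
The longest path through Dress is only 16 weeks, so Dress has float 3.
The critical path is still Venue→Invites→Flowers; finish is now 19 weeks.
Change in finish: 19 − 19 = +0 weeks.

0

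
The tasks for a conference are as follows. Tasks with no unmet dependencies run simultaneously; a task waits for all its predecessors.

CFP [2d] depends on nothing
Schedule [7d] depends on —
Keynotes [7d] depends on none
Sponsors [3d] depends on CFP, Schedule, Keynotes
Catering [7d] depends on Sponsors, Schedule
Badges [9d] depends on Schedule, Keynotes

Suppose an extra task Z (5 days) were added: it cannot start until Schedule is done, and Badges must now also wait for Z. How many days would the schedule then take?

Originally the schedule takes 17 days.
With Z inserted, Badges now waits for max(Schedule, Keynotes, Z).
New critical path: Schedule→Z→Badges = 7+5+9 = 21 ⇒ 21 days.

21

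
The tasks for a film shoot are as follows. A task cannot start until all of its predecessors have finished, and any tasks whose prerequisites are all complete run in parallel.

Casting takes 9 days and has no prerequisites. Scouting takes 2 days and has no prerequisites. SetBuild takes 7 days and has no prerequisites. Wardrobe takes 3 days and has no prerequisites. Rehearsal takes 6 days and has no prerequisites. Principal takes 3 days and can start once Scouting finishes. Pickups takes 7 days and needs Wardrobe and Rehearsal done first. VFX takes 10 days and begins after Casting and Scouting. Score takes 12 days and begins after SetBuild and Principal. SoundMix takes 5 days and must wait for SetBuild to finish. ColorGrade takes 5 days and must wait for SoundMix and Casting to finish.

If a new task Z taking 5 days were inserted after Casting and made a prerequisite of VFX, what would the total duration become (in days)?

24

Originally the plan takes 19 days.
With Z inserted, VFX now waits for max(Casting, Scouting, Z).
New critical path: Casting→Z→VFX = 9+5+10 = 24 ⇒ 24 days.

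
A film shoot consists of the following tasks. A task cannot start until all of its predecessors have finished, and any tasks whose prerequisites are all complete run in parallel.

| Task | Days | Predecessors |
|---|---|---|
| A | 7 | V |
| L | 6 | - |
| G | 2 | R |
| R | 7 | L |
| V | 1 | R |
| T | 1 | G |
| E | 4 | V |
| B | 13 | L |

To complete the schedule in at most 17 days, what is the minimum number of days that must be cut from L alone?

4

Current finish: 21 days; target: 17.
L is on every critical path, so each day cut from L cuts the finish by one (this holds down to a finish of 16).
Need 21 − 17 = 4 days off L → L becomes 2 days, finish becomes 17.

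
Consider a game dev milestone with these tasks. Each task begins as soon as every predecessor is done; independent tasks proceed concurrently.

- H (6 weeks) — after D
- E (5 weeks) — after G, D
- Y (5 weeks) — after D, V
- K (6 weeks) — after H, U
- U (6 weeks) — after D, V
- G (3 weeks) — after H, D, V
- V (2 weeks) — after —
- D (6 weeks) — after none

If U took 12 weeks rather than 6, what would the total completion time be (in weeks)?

24

The binding path is D→H→G→E = 6+6+3+5 = 20; finish at 20 weeks.
The longest path through U is only 18 weeks, so U has float 2.
Now D→U→K = 6+12+6 = 24 is longest, so the finish becomes 24 weeks.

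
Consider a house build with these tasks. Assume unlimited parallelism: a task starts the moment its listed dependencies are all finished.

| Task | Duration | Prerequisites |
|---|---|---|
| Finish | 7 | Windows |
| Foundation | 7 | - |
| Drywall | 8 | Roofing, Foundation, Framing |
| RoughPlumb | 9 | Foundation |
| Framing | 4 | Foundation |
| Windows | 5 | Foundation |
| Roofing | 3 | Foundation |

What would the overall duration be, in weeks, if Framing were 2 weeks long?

Baseline: Foundation→Framing→Drywall = 7+4+8 = 19 → 19 weeks.
Framing lies on that path, so at 2 weeks the path becomes 17 weeks.
New critical path: Foundation→Windows→Finish = 7+5+7 = 19 ⇒ 19 weeks.

19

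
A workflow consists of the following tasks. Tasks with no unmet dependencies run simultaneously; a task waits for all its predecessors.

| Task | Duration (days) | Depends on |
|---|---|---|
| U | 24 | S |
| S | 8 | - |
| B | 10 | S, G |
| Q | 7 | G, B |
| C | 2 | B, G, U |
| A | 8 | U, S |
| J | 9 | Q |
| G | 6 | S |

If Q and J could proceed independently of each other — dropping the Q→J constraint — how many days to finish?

40

Before: longest chain S→G→B→Q→J = 8+6+10+7+9 = 40, finish 40.
Without Q→J, J's earliest start moves from 31 to 0.
After: S→U→A = 8+24+8 = 40 → 40 days.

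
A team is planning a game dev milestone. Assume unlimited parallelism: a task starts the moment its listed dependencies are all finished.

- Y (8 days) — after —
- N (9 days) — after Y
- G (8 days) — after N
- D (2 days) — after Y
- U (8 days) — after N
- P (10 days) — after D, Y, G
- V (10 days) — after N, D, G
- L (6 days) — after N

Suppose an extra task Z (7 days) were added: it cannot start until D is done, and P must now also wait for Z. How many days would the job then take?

35

Originally the job takes 35 days.
With Z inserted, P now waits for max(D, Y, G, Z).
New critical path: Y→N→G→P = 8+9+8+10 = 35 ⇒ 35 days.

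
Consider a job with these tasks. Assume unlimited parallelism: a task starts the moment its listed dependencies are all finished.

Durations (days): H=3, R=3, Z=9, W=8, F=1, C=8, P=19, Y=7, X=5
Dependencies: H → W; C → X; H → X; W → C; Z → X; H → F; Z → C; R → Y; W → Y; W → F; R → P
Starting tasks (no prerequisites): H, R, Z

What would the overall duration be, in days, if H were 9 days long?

30

As given, the longest chain is H→W→C→X = 3+8+8+5 = 24, so the finish is 24 days.
Since H is critical, the +6 change carries straight to that chain (now 30 days).
That remains the longest chain; total 30 days.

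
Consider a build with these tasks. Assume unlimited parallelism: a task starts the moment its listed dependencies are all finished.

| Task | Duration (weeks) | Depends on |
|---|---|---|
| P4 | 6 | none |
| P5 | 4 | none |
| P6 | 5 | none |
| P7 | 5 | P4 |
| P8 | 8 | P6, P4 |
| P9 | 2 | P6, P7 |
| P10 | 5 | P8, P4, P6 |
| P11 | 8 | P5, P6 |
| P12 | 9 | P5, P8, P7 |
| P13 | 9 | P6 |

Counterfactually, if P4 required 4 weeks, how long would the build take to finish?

The binding path is P4→P8→P12 = 6+8+9 = 23; finish at 23 weeks.
P4 lies on that path, so at 4 weeks the path becomes 21 weeks.
New critical path: P6→P8→P12 = 5+8+9 = 22 ⇒ 22 weeks.

22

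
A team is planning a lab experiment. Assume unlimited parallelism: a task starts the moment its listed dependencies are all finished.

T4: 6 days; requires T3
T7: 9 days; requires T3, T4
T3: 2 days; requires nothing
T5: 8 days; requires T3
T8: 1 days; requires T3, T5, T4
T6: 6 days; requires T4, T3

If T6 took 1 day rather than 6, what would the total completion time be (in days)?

Baseline: T3→T4→T7 = 2+6+9 = 17 → 17 days.
T6 has 3 days of float (longest path through it is 14).
No other chain overtakes it, so the finish is 17 days.

17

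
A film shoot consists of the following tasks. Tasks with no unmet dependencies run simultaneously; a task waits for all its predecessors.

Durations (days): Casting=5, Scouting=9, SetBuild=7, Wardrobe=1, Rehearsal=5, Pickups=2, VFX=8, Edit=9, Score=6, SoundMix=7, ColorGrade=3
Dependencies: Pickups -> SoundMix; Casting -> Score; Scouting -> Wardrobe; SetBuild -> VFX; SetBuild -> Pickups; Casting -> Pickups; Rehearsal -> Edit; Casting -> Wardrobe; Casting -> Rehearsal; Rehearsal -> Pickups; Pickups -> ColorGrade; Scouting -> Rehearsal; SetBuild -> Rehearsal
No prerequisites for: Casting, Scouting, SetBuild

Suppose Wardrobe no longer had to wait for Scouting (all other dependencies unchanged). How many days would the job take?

Original critical path: Scouting→Rehearsal→Pickups→SoundMix = 9+5+2+7 = 23 ⇒ 23 days.
Without Scouting→Wardrobe, Wardrobe's earliest start moves from 9 to 5.
The longest chain is now Scouting→Rehearsal→Pickups→SoundMix = 9+5+2+7 = 23, so the job takes 23 days.

23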